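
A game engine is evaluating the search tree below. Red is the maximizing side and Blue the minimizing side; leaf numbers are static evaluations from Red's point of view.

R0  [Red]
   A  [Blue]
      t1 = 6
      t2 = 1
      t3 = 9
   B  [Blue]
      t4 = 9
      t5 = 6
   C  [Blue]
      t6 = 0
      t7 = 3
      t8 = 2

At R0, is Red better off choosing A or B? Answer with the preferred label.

A (Blue): min(6, 1, 9) = 1
B (Blue): min(9, 6) = 6
Red prefers the higher value; A=1, B=6. B is better since 6 > 1.

B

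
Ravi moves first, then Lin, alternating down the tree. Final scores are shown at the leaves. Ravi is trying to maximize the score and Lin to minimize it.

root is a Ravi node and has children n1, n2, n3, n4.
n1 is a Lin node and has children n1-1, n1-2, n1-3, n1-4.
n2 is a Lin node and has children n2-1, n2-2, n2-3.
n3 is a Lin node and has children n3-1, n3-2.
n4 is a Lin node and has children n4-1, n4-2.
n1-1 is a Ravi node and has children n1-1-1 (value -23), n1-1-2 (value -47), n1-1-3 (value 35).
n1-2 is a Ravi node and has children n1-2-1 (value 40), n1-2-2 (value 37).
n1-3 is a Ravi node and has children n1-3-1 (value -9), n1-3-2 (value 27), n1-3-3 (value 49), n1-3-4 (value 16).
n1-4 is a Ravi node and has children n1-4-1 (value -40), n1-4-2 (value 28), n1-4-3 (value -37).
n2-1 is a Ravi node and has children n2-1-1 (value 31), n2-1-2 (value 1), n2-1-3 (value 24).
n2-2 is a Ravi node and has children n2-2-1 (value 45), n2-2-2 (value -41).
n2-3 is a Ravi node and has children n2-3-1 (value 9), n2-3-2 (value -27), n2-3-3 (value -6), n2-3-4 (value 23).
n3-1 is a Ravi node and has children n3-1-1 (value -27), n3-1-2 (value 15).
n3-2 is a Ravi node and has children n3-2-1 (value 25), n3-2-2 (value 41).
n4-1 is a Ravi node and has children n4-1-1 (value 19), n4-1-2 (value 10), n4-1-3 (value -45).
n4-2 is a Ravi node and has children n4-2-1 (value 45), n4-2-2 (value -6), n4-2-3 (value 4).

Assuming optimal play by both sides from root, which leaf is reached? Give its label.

n1-4-2

n1-1 (Ravi): max(-23, -47, 35) = 35
n1-2 (Ravi): max(40, 37) = 40
n1-3 (Ravi): max(-9, 27, 49, 16) = 49
n1-4 (Ravi): max(-40, 28, -37) = 28
n1 (Lin): min(35, 40, 49, 28) = 28
n2-1 (Ravi): max(31, 1, 24) = 31
n2-2 (Ravi): max(45, -41) = 45
n2-3 (Ravi): max(9, -27, -6, 23) = 23
n2 (Lin): min(31, 45, 23) = 23
n3-1 (Ravi): max(-27, 15) = 15
n3-2 (Ravi): max(25, 41) = 41
n3 (Lin): min(15, 41) = 15
n4-1 (Ravi): max(19, 10, -45) = 19
n4-2 (Ravi): max(45, -6, 4) = 45
n4 (Lin): min(19, 45) = 19
root (Ravi): max(28, 23, 15, 19) = 28
At root, Ravi picks n1 (highest: 28).
At n1, Lin picks n1-4 (lowest: 28).
At n1-4, Ravi picks n1-4-2 (highest: 28).
Terminal value 28.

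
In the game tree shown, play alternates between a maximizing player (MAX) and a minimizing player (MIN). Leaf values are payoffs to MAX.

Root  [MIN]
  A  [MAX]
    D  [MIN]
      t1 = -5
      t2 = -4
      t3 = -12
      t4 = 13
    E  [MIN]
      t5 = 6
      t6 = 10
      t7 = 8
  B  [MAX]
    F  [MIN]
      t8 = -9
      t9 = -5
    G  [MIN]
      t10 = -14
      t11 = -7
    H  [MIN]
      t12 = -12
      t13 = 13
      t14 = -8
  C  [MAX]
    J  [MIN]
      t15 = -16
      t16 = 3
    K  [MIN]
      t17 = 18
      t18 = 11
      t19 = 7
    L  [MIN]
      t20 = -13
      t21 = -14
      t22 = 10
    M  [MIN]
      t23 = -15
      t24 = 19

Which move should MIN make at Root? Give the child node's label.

B

D (MIN): min(-5, -4, -12, 13) = -12
E (MIN): min(6, 10, 8) = 6
A (MAX): max(-12, 6) = 6
F (MIN): min(-9, -5) = -9
G (MIN): min(-14, -7) = -14
H (MIN): min(-12, 13, -8) = -12
B (MAX): max(-9, -14, -12) = -9
J (MIN): min(-16, 3) = -16
K (MIN): min(18, 11, 7) = 7
L (MIN): min(-13, -14, 10) = -14
M (MIN): min(-15, 19) = -15
C (MAX): max(-16, 7, -14, -15) = 7
Root (MIN): min(6, -9, 7) = -9
MIN at Root wants the lowest of {A=6, B=-9, C=7}, so chooses B.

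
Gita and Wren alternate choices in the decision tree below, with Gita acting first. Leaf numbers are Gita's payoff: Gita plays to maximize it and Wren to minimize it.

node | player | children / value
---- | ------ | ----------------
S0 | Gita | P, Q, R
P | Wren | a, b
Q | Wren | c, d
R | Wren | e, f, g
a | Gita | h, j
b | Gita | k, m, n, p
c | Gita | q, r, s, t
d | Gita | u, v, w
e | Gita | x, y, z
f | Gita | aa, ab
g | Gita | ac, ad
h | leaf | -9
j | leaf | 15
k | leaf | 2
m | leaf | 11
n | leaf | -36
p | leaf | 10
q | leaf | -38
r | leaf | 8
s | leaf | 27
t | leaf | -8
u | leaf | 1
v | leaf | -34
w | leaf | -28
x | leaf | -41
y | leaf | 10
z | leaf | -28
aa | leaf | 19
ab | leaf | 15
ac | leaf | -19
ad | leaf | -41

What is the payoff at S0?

11

a (Gita): max(-9, 15) = 15
b (Gita): max(2, 11, -36, 10) = 11
P (Wren): min(15, 11) = 11
c (Gita): max(-38, 8, 27, -8) = 27
d (Gita): max(1, -34, -28) = 1
Q (Wren): min(27, 1) = 1
e (Gita): max(-41, 10, -28) = 10
f (Gita): max(19, 15) = 19
g (Gita): max(-19, -41) = -19
R (Wren): min(10, 19, -19) = -19
S0 (Gita): max(11, 1, -19) = 11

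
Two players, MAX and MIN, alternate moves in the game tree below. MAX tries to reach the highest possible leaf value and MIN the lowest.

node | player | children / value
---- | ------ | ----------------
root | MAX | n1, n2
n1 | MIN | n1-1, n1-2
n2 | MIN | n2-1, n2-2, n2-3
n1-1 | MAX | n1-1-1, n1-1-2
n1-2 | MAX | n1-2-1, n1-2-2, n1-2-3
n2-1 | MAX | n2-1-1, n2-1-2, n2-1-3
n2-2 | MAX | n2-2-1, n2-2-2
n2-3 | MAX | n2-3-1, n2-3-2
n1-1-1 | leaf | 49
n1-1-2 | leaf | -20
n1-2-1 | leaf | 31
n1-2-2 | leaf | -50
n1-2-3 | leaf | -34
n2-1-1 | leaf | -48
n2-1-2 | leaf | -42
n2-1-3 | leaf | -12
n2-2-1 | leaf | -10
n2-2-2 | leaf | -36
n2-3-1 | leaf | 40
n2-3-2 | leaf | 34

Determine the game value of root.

n1-1 (MAX): max(49, -20) = 49
n1-2 (MAX): max(31, -50, -34) = 31
n1 (MIN): min(49, 31) = 31
n2-1 (MAX): max(-48, -42, -12) = -12
n2-2 (MAX): max(-10, -36) = -10
n2-3 (MAX): max(40, 34) = 40
n2 (MIN): min(-12, -10, 40) = -12
root (MAX): max(31, -12) = 31

31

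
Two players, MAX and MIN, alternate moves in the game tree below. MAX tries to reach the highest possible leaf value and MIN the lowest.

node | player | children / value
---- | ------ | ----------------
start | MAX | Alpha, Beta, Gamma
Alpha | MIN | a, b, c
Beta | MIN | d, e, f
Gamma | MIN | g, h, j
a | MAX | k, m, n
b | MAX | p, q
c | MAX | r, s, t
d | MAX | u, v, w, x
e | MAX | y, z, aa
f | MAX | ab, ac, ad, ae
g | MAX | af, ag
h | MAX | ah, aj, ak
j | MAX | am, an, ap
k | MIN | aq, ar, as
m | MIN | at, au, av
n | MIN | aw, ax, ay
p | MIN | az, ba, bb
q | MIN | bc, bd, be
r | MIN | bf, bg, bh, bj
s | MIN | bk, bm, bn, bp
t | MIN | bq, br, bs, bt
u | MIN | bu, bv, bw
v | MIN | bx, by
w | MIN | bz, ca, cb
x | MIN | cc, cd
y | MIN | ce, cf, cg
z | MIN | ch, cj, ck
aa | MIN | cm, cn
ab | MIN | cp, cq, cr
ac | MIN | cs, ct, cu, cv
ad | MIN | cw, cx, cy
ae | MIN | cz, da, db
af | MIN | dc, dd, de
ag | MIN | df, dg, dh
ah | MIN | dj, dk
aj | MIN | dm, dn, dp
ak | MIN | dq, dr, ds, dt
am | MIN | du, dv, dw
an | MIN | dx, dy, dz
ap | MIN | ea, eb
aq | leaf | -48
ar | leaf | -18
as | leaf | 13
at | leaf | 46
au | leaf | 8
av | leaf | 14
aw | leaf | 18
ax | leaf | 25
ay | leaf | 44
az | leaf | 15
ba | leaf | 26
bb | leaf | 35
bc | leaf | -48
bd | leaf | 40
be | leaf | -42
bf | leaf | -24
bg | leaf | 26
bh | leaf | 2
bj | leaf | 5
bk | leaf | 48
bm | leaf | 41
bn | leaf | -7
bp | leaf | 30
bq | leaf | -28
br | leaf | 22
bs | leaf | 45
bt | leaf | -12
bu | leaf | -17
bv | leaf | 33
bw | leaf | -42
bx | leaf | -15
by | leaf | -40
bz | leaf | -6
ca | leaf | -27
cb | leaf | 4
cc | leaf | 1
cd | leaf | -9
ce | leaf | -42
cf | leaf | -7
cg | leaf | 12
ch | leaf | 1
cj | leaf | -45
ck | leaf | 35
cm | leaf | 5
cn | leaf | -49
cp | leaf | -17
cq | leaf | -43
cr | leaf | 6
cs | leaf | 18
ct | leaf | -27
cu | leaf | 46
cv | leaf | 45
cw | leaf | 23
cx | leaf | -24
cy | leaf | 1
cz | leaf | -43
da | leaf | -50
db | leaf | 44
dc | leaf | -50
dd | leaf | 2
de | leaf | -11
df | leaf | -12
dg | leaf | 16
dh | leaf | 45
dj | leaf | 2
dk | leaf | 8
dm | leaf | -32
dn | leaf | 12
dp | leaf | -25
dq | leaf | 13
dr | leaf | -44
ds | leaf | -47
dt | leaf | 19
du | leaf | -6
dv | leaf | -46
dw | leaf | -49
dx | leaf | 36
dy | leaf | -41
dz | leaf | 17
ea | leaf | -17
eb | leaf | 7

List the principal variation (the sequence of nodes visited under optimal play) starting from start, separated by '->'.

start -> Alpha -> c -> s -> bn

k (MIN): min(-48, -18, 13) = -48
m (MIN): min(46, 8, 14) = 8
n (MIN): min(18, 25, 44) = 18
a (MAX): max(-48, 8, 18) = 18
p (MIN): min(15, 26, 35) = 15
q (MIN): min(-48, 40, -42) = -48
b (MAX): max(15, -48) = 15
r (MIN): min(-24, 26, 2, 5) = -24
s (MIN): min(48, 41, -7, 30) = -7
t (MIN): min(-28, 22, 45, -12) = -28
c (MAX): max(-24, -7, -28) = -7
Alpha (MIN): min(18, 15, -7) = -7
u (MIN): min(-17, 33, -42) = -42
v (MIN): min(-15, -40) = -40
w (MIN): min(-6, -27, 4) = -27
x (MIN): min(1, -9) = -9
d (MAX): max(-42, -40, -27, -9) = -9
y (MIN): min(-42, -7, 12) = -42
z (MIN): min(1, -45, 35) = -45
aa (MIN): min(5, -49) = -49
e (MAX): max(-42, -45, -49) = -42
ab (MIN): min(-17, -43, 6) = -43
ac (MIN): min(18, -27, 46, 45) = -27
ad (MIN): min(23, -24, 1) = -24
ae (MIN): min(-43, -50, 44) = -50
f (MAX): max(-43, -27, -24, -50) = -24
Beta (MIN): min(-9, -42, -24) = -42
af (MIN): min(-50, 2, -11) = -50
ag (MIN): min(-12, 16, 45) = -12
g (MAX): max(-50, -12) = -12
ah (MIN): min(2, 8) = 2
aj (MIN): min(-32, 12, -25) = -32
ak (MIN): min(13, -44, -47, 19) = -47
h (MAX): max(2, -32, -47) = 2
am (MIN): min(-6, -46, -49) = -49
an (MIN): min(36, -41, 17) = -41
ap (MIN): min(-17, 7) = -17
j (MAX): max(-49, -41, -17) = -17
Gamma (MIN): min(-12, 2, -17) = -17
start (MAX): max(-7, -42, -17) = -7
At start, MAX picks Alpha (highest: -7).
At Alpha, MIN picks c (lowest: -7).
At c, MAX picks s (highest: -7).
At s, MIN picks bn (lowest: -7).
Terminal value -7.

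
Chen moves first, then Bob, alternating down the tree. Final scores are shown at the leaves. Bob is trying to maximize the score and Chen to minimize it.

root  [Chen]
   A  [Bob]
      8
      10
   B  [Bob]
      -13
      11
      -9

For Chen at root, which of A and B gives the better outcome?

A

A (Bob): max(8, 10) = 10
B (Bob): max(-13, 11, -9) = 11
Chen prefers the lower value; A=10, B=11. A is better since 10 < 11.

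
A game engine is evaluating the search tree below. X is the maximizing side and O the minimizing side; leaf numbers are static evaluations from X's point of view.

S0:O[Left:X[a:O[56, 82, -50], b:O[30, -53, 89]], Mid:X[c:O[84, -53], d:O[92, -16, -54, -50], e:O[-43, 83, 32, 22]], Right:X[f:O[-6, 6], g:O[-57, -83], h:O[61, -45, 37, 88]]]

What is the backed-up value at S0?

-50

a (O): min(56, 82, -50) = -50
b (O): min(30, -53, 89) = -53
Left (X): max(-50, -53) = -50
c (O): min(84, -53) = -53
d (O): min(92, -16, -54, -50) = -54
e (O): min(-43, 83, 32, 22) = -43
Mid (X): max(-53, -54, -43) = -43
f (O): min(-6, 6) = -6
g (O): min(-57, -83) = -83
h (O): min(61, -45, 37, 88) = -45
Right (X): max(-6, -83, -45) = -6
S0 (O): min(-50, -43, -6) = -50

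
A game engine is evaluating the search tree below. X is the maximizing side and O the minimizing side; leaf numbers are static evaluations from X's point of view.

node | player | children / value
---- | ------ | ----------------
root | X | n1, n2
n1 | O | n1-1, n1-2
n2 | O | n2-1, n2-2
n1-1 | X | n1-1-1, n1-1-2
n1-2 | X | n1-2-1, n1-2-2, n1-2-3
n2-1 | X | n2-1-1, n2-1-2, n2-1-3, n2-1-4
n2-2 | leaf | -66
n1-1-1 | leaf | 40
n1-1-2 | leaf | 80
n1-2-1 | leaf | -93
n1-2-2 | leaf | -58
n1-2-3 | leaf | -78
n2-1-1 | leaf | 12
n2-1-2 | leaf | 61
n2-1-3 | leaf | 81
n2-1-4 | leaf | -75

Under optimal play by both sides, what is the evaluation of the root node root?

n1-1 (X): max(40, 80) = 80
n1-2 (X): max(-93, -58, -78) = -58
n1 (O): min(80, -58) = -58
n2-1 (X): max(12, 61, 81, -75) = 81
n2 (O): min(81, -66) = -66
root (X): max(-58, -66) = -58

-58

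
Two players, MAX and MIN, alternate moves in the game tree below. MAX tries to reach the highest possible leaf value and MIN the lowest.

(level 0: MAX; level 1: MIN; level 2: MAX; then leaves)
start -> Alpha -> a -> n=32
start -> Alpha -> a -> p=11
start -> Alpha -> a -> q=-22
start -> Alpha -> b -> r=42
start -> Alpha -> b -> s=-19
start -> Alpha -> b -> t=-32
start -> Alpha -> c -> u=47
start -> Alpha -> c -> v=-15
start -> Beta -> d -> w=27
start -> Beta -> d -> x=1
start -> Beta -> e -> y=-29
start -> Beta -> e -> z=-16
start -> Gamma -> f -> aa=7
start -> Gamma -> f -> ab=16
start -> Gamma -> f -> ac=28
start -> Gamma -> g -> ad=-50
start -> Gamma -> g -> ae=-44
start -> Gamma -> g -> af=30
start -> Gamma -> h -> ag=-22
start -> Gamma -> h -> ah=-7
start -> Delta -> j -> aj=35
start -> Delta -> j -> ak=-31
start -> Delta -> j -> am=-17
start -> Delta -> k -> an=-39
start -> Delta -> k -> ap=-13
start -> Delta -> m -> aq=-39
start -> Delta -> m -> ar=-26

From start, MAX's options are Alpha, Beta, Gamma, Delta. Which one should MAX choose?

Alpha

a (MAX): max(32, 11, -22) = 32
b (MAX): max(42, -19, -32) = 42
c (MAX): max(47, -15) = 47
Alpha (MIN): min(32, 42, 47) = 32
d (MAX): max(27, 1) = 27
e (MAX): max(-29, -16) = -16
Beta (MIN): min(27, -16) = -16
f (MAX): max(7, 16, 28) = 28
g (MAX): max(-50, -44, 30) = 30
h (MAX): max(-22, -7) = -7
Gamma (MIN): min(28, 30, -7) = -7
j (MAX): max(35, -31, -17) = 35
k (MAX): max(-39, -13) = -13
m (MAX): max(-39, -26) = -26
Delta (MIN): min(35, -13, -26) = -26
start (MAX): max(32, -16, -7, -26) = 32
MAX at start wants the highest of {Alpha=32, Beta=-16, Gamma=-7, Delta=-26}, so chooses Alpha.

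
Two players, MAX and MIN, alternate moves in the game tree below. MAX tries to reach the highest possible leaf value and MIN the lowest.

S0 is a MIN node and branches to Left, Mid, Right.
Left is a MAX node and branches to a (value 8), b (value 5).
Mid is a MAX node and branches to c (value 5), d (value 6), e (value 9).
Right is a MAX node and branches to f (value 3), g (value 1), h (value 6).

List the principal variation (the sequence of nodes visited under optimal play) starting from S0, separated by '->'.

S0 -> Right -> h

Left (MAX): max(8, 5) = 8
Mid (MAX): max(5, 6, 9) = 9
Right (MAX): max(3, 1, 6) = 6
S0 (MIN): min(8, 9, 6) = 6
At S0, MIN picks Right (lowest: 6).
At Right, MAX picks h (highest: 6).
Terminal value 6.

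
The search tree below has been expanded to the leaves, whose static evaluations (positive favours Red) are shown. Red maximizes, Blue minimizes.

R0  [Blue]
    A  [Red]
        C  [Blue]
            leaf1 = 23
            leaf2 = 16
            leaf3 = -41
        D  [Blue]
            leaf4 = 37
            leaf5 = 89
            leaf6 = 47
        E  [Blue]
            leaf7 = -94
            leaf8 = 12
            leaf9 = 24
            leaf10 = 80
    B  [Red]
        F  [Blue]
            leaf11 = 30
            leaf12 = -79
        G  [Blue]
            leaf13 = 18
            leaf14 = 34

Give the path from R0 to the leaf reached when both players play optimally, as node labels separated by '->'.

C (Blue): min(23, 16, -41) = -41
D (Blue): min(37, 89, 47) = 37
E (Blue): min(-94, 12, 24, 80) = -94
A (Red): max(-41, 37, -94) = 37
F (Blue): min(30, -79) = -79
G (Blue): min(18, 34) = 18
B (Red): max(-79, 18) = 18
R0 (Blue): min(37, 18) = 18
At R0, Blue picks B (lowest: 18).
At B, Red picks G (highest: 18).
At G, Blue picks leaf13 (lowest: 18).
Terminal value 18.

R0 -> B -> G -> leaf13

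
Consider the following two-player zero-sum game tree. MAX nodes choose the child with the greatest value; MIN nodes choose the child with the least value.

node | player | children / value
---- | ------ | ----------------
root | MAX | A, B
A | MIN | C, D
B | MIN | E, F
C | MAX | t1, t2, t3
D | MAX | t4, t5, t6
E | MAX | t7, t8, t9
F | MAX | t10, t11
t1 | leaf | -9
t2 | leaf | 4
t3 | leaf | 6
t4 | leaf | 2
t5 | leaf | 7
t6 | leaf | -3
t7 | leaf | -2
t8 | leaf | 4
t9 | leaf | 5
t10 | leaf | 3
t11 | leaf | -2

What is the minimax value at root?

6

C (MAX): max(-9, 4, 6) = 6
D (MAX): max(2, 7, -3) = 7
A (MIN): min(6, 7) = 6
E (MAX): max(-2, 4, 5) = 5
F (MAX): max(3, -2) = 3
B (MIN): min(5, 3) = 3
root (MAX): max(6, 3) = 6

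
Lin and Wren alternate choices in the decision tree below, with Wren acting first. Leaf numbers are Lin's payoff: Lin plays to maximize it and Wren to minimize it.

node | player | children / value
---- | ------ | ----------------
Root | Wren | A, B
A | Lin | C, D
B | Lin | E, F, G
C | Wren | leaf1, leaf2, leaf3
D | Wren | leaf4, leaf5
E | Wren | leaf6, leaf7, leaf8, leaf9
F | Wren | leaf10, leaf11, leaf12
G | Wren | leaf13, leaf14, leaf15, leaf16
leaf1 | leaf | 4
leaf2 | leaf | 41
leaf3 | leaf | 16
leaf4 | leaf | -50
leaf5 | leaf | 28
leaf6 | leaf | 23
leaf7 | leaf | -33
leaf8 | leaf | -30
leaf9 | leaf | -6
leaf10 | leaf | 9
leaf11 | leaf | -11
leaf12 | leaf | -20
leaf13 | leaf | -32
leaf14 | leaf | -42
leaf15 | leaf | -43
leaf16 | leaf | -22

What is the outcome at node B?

-20

E (Wren): min(23, -33, -30, -6) = -33
F (Wren): min(9, -11, -20) = -20
G (Wren): min(-32, -42, -43, -22) = -43
B (Lin): max(-33, -20, -43) = -20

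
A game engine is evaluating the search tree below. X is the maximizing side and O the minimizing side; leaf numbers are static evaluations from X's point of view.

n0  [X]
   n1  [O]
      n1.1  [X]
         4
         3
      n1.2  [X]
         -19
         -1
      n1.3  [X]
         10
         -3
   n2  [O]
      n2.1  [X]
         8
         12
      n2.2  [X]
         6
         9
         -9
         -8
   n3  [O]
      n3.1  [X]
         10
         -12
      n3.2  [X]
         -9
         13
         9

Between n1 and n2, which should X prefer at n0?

n2

n1.1 (X): max(4, 3) = 4
n1.2 (X): max(-19, -1) = -1
n1.3 (X): max(10, -3) = 10
n1 (O): min(4, -1, 10) = -1
n2.1 (X): max(8, 12) = 12
n2.2 (X): max(6, 9, -9, -8) = 9
n2 (O): min(12, 9) = 9
X prefers the higher value; n1=-1, n2=9. n2 is better since 9 > -1.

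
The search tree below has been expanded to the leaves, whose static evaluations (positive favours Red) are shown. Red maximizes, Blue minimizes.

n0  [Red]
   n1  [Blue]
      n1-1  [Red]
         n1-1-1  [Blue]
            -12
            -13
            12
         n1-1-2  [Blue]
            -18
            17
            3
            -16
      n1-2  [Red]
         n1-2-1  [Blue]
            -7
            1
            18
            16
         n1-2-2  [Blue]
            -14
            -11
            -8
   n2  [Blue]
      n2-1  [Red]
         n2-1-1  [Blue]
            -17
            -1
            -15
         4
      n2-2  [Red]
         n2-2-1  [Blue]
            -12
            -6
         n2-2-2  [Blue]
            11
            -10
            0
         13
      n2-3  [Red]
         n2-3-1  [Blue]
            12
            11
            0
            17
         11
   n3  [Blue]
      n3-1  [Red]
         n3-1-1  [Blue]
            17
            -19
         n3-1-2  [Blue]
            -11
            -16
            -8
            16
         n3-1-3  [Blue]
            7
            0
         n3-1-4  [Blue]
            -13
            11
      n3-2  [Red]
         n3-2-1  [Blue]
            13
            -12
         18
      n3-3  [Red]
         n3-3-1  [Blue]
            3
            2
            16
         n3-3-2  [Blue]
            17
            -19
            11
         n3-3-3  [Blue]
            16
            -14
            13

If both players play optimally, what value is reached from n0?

n1-1-1 (Blue): min(-12, -13, 12) = -13
n1-1-2 (Blue): min(-18, 17, 3, -16) = -18
n1-1 (Red): max(-13, -18) = -13
n1-2-1 (Blue): min(-7, 1, 18, 16) = -7
n1-2-2 (Blue): min(-14, -11, -8) = -14
n1-2 (Red): max(-7, -14) = -7
n1 (Blue): min(-13, -7) = -13
n2-1-1 (Blue): min(-17, -1, -15) = -17
n2-1 (Red): max(-17, 4) = 4
n2-2-1 (Blue): min(-12, -6) = -12
n2-2-2 (Blue): min(11, -10, 0) = -10
n2-2 (Red): max(-12, -10, 13) = 13
n2-3-1 (Blue): min(12, 11, 0, 17) = 0
n2-3 (Red): max(0, 11) = 11
n2 (Blue): min(4, 13, 11) = 4
n3-1-1 (Blue): min(17, -19) = -19
n3-1-2 (Blue): min(-11, -16, -8, 16) = -16
n3-1-3 (Blue): min(7, 0) = 0
n3-1-4 (Blue): min(-13, 11) = -13
n3-1 (Red): max(-19, -16, 0, -13) = 0
n3-2-1 (Blue): min(13, -12) = -12
n3-2 (Red): max(-12, 18) = 18
n3-3-1 (Blue): min(3, 2, 16) = 2
n3-3-2 (Blue): min(17, -19, 11) = -19
n3-3-3 (Blue): min(16, -14, 13) = -14
n3-3 (Red): max(2, -19, -14) = 2
n3 (Blue): min(0, 18, 2) = 0
n0 (Red): max(-13, 4, 0) = 4

4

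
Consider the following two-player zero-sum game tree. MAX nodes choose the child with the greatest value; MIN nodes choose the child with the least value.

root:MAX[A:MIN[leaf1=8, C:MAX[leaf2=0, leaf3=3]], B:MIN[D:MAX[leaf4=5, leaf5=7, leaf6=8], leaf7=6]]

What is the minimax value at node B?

6

D (MAX): max(5, 7, 8) = 8
B (MIN): min(8, 6) = 6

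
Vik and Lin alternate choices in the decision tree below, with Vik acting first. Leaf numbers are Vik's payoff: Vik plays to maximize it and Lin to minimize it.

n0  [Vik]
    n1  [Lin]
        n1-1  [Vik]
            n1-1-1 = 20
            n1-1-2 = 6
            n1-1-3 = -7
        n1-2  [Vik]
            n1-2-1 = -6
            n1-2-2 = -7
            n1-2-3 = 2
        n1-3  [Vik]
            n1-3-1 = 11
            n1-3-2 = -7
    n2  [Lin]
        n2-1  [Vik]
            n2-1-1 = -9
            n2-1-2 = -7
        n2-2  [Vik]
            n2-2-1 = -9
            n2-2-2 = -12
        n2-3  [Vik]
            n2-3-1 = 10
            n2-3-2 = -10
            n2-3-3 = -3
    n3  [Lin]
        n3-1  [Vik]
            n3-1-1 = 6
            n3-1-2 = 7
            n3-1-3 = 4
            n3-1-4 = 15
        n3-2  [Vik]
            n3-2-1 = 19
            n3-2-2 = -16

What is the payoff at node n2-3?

n2-3 (Vik): max(10, -10, -3) = 10

10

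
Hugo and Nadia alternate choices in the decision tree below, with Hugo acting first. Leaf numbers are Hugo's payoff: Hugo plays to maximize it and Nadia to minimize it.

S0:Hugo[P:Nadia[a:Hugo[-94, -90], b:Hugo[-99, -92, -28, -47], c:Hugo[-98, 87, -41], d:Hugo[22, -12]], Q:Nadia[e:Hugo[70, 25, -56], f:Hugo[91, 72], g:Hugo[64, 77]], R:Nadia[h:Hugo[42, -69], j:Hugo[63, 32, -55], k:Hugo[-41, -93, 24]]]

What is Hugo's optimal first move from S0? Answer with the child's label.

a (Hugo): max(-94, -90) = -90
b (Hugo): max(-99, -92, -28, -47) = -28
c (Hugo): max(-98, 87, -41) = 87
d (Hugo): max(22, -12) = 22
P (Nadia): min(-90, -28, 87, 22) = -90
e (Hugo): max(70, 25, -56) = 70
f (Hugo): max(91, 72) = 91
g (Hugo): max(64, 77) = 77
Q (Nadia): min(70, 91, 77) = 70
h (Hugo): max(42, -69) = 42
j (Hugo): max(63, 32, -55) = 63
k (Hugo): max(-41, -93, 24) = 24
R (Nadia): min(42, 63, 24) = 24
S0 (Hugo): max(-90, 70, 24) = 70
Hugo at S0 wants the highest of {P=-90, Q=70, R=24}, so chooses Q.

Q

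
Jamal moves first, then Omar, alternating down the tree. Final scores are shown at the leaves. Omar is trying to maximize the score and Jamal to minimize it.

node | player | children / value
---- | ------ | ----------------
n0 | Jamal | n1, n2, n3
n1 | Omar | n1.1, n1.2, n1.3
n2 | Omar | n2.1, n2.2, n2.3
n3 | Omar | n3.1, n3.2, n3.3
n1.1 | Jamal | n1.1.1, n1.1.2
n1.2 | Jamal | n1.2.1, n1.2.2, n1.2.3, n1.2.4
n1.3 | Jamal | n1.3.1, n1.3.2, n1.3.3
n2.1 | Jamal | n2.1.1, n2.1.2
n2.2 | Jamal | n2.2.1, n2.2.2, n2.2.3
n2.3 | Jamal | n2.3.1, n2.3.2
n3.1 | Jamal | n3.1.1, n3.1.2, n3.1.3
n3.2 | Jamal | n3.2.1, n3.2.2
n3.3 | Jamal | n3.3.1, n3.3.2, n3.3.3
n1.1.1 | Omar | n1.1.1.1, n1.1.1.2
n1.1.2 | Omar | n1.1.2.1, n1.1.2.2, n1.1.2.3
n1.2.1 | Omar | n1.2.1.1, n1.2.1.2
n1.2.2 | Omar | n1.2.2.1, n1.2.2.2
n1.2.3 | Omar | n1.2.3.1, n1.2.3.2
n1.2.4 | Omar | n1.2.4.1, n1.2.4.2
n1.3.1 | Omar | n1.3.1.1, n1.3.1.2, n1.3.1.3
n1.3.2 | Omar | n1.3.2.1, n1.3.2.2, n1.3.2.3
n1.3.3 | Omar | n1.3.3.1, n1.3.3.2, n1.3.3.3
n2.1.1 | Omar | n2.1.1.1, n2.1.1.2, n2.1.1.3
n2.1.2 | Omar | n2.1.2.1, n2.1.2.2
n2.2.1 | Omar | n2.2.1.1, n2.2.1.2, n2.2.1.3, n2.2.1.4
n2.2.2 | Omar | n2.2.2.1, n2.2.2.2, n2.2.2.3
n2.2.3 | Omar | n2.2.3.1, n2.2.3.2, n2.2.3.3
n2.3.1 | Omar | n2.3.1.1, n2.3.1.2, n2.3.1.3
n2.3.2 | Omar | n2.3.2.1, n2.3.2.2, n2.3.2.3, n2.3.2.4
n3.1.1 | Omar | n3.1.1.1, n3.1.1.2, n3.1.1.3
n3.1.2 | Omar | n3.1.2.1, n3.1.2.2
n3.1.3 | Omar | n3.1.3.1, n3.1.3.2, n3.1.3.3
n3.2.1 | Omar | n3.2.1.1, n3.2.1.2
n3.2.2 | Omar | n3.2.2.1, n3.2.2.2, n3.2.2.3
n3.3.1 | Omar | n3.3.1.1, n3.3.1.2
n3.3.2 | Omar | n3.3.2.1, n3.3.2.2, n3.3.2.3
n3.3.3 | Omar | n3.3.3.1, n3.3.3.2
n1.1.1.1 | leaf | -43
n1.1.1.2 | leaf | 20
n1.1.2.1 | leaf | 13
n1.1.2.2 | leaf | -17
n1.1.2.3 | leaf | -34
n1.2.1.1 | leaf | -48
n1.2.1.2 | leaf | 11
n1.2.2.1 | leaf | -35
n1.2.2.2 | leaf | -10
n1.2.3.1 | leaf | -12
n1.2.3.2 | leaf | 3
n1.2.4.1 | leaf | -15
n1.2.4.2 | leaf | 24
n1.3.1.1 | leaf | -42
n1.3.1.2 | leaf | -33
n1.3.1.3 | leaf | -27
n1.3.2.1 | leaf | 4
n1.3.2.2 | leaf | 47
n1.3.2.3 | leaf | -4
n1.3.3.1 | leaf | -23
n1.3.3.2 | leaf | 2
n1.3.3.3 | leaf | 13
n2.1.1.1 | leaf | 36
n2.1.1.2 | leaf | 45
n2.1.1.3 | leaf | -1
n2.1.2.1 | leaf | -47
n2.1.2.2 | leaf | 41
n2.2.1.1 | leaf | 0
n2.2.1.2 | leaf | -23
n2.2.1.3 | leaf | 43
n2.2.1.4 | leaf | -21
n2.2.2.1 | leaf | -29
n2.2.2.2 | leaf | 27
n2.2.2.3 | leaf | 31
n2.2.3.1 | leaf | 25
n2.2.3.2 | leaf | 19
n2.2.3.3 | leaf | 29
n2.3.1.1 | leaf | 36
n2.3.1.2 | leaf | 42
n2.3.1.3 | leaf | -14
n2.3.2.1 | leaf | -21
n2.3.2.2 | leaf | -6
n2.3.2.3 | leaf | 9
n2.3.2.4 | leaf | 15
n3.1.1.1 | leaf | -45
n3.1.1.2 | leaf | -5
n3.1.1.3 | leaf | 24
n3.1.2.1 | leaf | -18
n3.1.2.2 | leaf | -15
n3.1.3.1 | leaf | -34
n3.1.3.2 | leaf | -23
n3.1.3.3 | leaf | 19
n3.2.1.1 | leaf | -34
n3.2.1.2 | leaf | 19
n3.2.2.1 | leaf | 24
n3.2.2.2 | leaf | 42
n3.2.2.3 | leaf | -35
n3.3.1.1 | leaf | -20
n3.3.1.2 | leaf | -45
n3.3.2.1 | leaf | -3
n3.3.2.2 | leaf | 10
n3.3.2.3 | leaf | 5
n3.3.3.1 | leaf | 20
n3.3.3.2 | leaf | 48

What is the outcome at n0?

n1.1.1 (Omar): max(-43, 20) = 20
n1.1.2 (Omar): max(13, -17, -34) = 13
n1.1 (Jamal): min(20, 13) = 13
n1.2.1 (Omar): max(-48, 11) = 11
n1.2.2 (Omar): max(-35, -10) = -10
n1.2.3 (Omar): max(-12, 3) = 3
n1.2.4 (Omar): max(-15, 24) = 24
n1.2 (Jamal): min(11, -10, 3, 24) = -10
n1.3.1 (Omar): max(-42, -33, -27) = -27
n1.3.2 (Omar): max(4, 47, -4) = 47
n1.3.3 (Omar): max(-23, 2, 13) = 13
n1.3 (Jamal): min(-27, 47, 13) = -27
n1 (Omar): max(13, -10, -27) = 13
n2.1.1 (Omar): max(36, 45, -1) = 45
n2.1.2 (Omar): max(-47, 41) = 41
n2.1 (Jamal): min(45, 41) = 41
n2.2.1 (Omar): max(0, -23, 43, -21) = 43
n2.2.2 (Omar): max(-29, 27, 31) = 31
n2.2.3 (Omar): max(25, 19, 29) = 29
n2.2 (Jamal): min(43, 31, 29) = 29
n2.3.1 (Omar): max(36, 42, -14) = 42
n2.3.2 (Omar): max(-21, -6, 9, 15) = 15
n2.3 (Jamal): min(42, 15) = 15
n2 (Omar): max(41, 29, 15) = 41
n3.1.1 (Omar): max(-45, -5, 24) = 24
n3.1.2 (Omar): max(-18, -15) = -15
n3.1.3 (Omar): max(-34, -23, 19) = 19
n3.1 (Jamal): min(24, -15, 19) = -15
n3.2.1 (Omar): max(-34, 19) = 19
n3.2.2 (Omar): max(24, 42, -35) = 42
n3.2 (Jamal): min(19, 42) = 19
n3.3.1 (Omar): max(-20, -45) = -20
n3.3.2 (Omar): max(-3, 10, 5) = 10
n3.3.3 (Omar): max(20, 48) = 48
n3.3 (Jamal): min(-20, 10, 48) = -20
n3 (Omar): max(-15, 19, -20) = 19
n0 (Jamal): min(13, 41, 19) = 13

13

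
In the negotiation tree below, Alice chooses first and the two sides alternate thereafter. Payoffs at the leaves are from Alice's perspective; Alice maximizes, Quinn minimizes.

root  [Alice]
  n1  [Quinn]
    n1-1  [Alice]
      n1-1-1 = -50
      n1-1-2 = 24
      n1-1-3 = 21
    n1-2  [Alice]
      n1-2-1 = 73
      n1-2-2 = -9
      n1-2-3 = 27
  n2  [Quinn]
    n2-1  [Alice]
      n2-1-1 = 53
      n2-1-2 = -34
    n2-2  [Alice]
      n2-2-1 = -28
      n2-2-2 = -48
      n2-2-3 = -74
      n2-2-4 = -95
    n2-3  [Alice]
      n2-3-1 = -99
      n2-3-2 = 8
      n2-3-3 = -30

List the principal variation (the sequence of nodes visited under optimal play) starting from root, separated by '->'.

root -> n1 -> n1-1 -> n1-1-2

n1-1 (Alice): max(-50, 24, 21) = 24
n1-2 (Alice): max(73, -9, 27) = 73
n1 (Quinn): min(24, 73) = 24
n2-1 (Alice): max(53, -34) = 53
n2-2 (Alice): max(-28, -48, -74, -95) = -28
n2-3 (Alice): max(-99, 8, -30) = 8
n2 (Quinn): min(53, -28, 8) = -28
root (Alice): max(24, -28) = 24
At root, Alice picks n1 (highest: 24).
At n1, Quinn picks n1-1 (lowest: 24).
At n1-1, Alice picks n1-1-2 (highest: 24).
Terminal value 24.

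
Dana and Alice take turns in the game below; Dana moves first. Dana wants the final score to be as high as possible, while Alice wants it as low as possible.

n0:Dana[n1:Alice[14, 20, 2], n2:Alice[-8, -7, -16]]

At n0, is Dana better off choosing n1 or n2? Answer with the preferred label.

n1

n1 (Alice): min(14, 20, 2) = 2
n2 (Alice): min(-8, -7, -16) = -16
Dana prefers the higher value; n1=2, n2=-16. n1 is better since 2 > -16.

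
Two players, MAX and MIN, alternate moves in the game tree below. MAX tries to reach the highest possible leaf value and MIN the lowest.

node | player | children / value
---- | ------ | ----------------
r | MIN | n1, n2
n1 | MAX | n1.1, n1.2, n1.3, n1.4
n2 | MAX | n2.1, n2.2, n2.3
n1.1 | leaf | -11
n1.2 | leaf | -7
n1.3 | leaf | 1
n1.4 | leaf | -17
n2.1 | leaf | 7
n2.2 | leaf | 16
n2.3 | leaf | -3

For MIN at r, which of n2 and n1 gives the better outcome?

n1

n2 (MAX): max(7, 16, -3) = 16
n1 (MAX): max(-11, -7, 1, -17) = 1
MIN prefers the lower value; n2=16, n1=1. n1 is better since 1 < 16.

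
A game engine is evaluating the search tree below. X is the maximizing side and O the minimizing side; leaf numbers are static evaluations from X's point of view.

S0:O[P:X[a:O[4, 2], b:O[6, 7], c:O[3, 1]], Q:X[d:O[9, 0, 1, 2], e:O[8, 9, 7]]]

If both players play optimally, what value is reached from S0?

6

a (O): min(4, 2) = 2
b (O): min(6, 7) = 6
c (O): min(3, 1) = 1
P (X): max(2, 6, 1) = 6
d (O): min(9, 0, 1, 2) = 0
e (O): min(8, 9, 7) = 7
Q (X): max(0, 7) = 7
S0 (O): min(6, 7) = 6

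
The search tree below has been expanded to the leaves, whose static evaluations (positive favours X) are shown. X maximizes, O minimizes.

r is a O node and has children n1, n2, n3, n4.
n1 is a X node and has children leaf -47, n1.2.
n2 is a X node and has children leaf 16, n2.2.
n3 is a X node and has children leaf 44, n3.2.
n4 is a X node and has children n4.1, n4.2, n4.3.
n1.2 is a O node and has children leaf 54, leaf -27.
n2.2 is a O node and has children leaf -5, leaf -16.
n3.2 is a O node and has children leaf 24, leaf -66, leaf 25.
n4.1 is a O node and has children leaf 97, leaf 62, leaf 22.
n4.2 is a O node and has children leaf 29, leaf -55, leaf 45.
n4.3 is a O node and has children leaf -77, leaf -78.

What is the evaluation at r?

-27

n1.2 (O): min(54, -27) = -27
n1 (X): max(-47, -27) = -27
n2.2 (O): min(-5, -16) = -16
n2 (X): max(16, -16) = 16
n3.2 (O): min(24, -66, 25) = -66
n3 (X): max(44, -66) = 44
n4.1 (O): min(97, 62, 22) = 22
n4.2 (O): min(29, -55, 45) = -55
n4.3 (O): min(-77, -78) = -78
n4 (X): max(22, -55, -78) = 22
r (O): min(-27, 16, 44, 22) = -27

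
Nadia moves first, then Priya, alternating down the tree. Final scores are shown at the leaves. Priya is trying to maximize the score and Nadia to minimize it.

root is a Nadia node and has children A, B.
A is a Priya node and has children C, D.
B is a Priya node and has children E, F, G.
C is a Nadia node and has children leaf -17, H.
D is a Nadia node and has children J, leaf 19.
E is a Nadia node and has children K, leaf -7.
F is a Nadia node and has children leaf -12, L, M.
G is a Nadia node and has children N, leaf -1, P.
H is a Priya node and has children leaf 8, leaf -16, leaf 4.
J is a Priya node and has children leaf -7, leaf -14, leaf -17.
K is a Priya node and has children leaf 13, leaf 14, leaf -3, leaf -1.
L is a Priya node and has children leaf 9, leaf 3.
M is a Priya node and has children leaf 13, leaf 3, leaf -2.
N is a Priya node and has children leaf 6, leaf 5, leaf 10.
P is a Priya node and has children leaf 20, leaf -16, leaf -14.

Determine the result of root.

-7

H (Priya): max(8, -16, 4) = 8
C (Nadia): min(-17, 8) = -17
J (Priya): max(-7, -14, -17) = -7
D (Nadia): min(-7, 19) = -7
A (Priya): max(-17, -7) = -7
K (Priya): max(13, 14, -3, -1) = 14
E (Nadia): min(14, -7) = -7
L (Priya): max(9, 3) = 9
M (Priya): max(13, 3, -2) = 13
F (Nadia): min(-12, 9, 13) = -12
N (Priya): max(6, 5, 10) = 10
P (Priya): max(20, -16, -14) = 20
G (Nadia): min(10, -1, 20) = -1
B (Priya): max(-7, -12, -1) = -1
root (Nadia): min(-7, -1) = -7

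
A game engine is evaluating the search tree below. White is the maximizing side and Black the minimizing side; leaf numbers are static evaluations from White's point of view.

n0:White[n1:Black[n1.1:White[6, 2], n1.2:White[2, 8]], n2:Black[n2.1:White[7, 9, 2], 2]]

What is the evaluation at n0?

n1.1 (White): max(6, 2) = 6
n1.2 (White): max(2, 8) = 8
n1 (Black): min(6, 8) = 6
n2.1 (White): max(7, 9, 2) = 9
n2 (Black): min(9, 2) = 2
n0 (White): max(6, 2) = 6

6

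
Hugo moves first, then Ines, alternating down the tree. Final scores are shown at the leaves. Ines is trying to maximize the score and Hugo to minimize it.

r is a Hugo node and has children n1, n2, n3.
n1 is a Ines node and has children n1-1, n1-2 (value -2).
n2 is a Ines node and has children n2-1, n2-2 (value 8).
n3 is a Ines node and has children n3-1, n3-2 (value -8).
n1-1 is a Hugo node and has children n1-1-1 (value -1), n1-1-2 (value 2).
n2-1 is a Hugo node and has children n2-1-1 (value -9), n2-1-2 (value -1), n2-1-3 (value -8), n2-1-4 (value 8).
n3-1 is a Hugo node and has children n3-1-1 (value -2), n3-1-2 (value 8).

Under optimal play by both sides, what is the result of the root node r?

-2

n1-1 (Hugo): min(-1, 2) = -1
n1 (Ines): max(-1, -2) = -1
n2-1 (Hugo): min(-9, -1, -8, 8) = -9
n2 (Ines): max(-9, 8) = 8
n3-1 (Hugo): min(-2, 8) = -2
n3 (Ines): max(-2, -8) = -2
r (Hugo): min(-1, 8, -2) = -2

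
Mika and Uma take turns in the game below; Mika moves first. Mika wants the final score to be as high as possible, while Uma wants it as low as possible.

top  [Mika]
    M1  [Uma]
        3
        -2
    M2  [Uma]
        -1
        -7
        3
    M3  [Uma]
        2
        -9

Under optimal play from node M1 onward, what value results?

M1 (Uma): min(3, -2) = -2

-2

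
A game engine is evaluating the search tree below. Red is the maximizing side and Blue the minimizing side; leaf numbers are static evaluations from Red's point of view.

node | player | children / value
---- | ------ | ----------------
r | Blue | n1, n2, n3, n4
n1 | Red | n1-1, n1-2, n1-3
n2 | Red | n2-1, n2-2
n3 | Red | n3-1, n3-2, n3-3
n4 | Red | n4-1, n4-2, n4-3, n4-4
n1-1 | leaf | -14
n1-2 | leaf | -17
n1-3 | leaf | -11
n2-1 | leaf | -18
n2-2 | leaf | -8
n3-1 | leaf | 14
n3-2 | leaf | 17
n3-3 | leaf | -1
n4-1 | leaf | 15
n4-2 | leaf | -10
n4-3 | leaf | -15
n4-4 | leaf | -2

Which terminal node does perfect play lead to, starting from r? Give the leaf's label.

n1 (Red): max(-14, -17, -11) = -11
n2 (Red): max(-18, -8) = -8
n3 (Red): max(14, 17, -1) = 17
n4 (Red): max(15, -10, -15, -2) = 15
r (Blue): min(-11, -8, 17, 15) = -11
At r, Blue picks n1 (lowest: -11).
At n1, Red picks n1-3 (highest: -11).
Terminal value -11.

n1-3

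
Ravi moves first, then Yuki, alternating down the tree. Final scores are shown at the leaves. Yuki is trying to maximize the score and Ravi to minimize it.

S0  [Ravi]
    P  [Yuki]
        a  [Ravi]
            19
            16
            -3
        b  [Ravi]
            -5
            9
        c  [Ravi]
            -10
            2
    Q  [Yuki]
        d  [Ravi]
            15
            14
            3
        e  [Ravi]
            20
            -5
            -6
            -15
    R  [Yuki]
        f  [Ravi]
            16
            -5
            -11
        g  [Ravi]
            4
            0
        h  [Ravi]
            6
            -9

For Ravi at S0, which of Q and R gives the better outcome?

d (Ravi): min(15, 14, 3) = 3
e (Ravi): min(20, -5, -6, -15) = -15
Q (Yuki): max(3, -15) = 3
f (Ravi): min(16, -5, -11) = -11
g (Ravi): min(4, 0) = 0
h (Ravi): min(6, -9) = -9
R (Yuki): max(-11, 0, -9) = 0
Ravi prefers the lower value; Q=3, R=0. R is better since 0 < 3.

R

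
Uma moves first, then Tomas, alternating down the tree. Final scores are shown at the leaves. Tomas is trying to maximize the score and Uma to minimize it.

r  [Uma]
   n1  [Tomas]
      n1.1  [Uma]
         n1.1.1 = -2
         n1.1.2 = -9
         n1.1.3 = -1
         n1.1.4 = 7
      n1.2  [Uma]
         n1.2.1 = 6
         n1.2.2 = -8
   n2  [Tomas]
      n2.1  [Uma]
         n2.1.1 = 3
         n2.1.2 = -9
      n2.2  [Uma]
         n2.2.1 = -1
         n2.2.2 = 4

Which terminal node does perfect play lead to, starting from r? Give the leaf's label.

n1.1 (Uma): min(-2, -9, -1, 7) = -9
n1.2 (Uma): min(6, -8) = -8
n1 (Tomas): max(-9, -8) = -8
n2.1 (Uma): min(3, -9) = -9
n2.2 (Uma): min(-1, 4) = -1
n2 (Tomas): max(-9, -1) = -1
r (Uma): min(-8, -1) = -8
At r, Uma picks n1 (lowest: -8).
At n1, Tomas picks n1.2 (highest: -8).
At n1.2, Uma picks n1.2.2 (lowest: -8).
Terminal value -8.

n1.2.2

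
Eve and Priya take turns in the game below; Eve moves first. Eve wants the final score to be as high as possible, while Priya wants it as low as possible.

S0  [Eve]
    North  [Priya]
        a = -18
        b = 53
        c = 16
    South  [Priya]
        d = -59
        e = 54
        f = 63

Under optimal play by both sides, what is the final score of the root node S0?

North (Priya): min(-18, 53, 16) = -18
South (Priya): min(-59, 54, 63) = -59
S0 (Eve): max(-18, -59) = -18

-18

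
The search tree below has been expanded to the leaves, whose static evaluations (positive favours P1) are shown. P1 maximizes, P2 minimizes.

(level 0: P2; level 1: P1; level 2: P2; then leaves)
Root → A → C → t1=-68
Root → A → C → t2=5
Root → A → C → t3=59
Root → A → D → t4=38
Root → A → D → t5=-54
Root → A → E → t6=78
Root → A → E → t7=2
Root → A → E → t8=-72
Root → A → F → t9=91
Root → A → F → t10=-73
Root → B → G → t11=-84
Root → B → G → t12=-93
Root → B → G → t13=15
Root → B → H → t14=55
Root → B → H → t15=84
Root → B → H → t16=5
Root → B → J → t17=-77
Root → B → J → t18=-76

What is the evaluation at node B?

G (P2): min(-84, -93, 15) = -93
H (P2): min(55, 84, 5) = 5
J (P2): min(-77, -76) = -77
B (P1): max(-93, 5, -77) = 5

5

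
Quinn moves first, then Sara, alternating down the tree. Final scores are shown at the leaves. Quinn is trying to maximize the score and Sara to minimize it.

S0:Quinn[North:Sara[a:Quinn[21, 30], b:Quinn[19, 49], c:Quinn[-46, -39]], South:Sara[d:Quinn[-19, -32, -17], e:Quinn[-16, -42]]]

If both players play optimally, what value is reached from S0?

-17

a (Quinn): max(21, 30) = 30
b (Quinn): max(19, 49) = 49
c (Quinn): max(-46, -39) = -39
North (Sara): min(30, 49, -39) = -39
d (Quinn): max(-19, -32, -17) = -17
e (Quinn): max(-16, -42) = -16
South (Sara): min(-17, -16) = -17
S0 (Quinn): max(-39, -17) = -17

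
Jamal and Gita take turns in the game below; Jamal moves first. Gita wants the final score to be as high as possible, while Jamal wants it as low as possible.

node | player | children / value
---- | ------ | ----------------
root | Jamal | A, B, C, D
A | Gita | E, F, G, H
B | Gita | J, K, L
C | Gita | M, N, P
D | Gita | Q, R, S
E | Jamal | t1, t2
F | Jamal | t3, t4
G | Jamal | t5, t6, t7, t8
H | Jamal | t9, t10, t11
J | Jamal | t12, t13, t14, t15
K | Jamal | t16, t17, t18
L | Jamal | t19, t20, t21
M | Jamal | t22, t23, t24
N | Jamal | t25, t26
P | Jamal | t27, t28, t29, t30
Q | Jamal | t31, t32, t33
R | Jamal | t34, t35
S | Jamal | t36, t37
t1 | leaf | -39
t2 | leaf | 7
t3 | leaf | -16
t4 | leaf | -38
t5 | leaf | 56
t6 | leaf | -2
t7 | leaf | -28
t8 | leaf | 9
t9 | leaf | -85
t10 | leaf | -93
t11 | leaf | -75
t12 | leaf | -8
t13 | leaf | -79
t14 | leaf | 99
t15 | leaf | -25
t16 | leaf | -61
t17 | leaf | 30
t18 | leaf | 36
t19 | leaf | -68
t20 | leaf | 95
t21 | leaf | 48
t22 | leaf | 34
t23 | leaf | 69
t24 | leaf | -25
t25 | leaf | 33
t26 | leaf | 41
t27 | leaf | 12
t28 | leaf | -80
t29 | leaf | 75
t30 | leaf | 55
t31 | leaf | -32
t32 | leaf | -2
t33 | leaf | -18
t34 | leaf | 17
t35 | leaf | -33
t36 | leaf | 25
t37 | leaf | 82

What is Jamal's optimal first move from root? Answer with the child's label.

E (Jamal): min(-39, 7) = -39
F (Jamal): min(-16, -38) = -38
G (Jamal): min(56, -2, -28, 9) = -28
H (Jamal): min(-85, -93, -75) = -93
A (Gita): max(-39, -38, -28, -93) = -28
J (Jamal): min(-8, -79, 99, -25) = -79
K (Jamal): min(-61, 30, 36) = -61
L (Jamal): min(-68, 95, 48) = -68
B (Gita): max(-79, -61, -68) = -61
M (Jamal): min(34, 69, -25) = -25
N (Jamal): min(33, 41) = 33
P (Jamal): min(12, -80, 75, 55) = -80
C (Gita): max(-25, 33, -80) = 33
Q (Jamal): min(-32, -2, -18) = -32
R (Jamal): min(17, -33) = -33
S (Jamal): min(25, 82) = 25
D (Gita): max(-32, -33, 25) = 25
root (Jamal): min(-28, -61, 33, 25) = -61
Jamal at root wants the lowest of {A=-28, B=-61, C=33, D=25}, so chooses B.

B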